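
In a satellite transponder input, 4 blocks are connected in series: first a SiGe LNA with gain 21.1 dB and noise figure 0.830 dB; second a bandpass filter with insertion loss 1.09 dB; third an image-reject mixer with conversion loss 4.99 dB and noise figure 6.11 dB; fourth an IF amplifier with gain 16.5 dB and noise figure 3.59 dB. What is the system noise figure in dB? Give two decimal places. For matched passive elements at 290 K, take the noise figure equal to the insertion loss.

1.09 dB

Convert to linear (a loss of L dB is a gain of −L dB): F_i = 10^(NF_i/10), G_i = 10^(G_i,dB/10)
  Stage 1: F_1 = 10^(0.830/10) = 1.211, G_1 = 10^(21.1/10) = 128.8
  Stage 2: F_2 = 10^(1.09/10) = 1.285, G_2 = 10^(−1.09/10) = 0.7780
  Stage 3: F_3 = 10^(6.11/10) = 4.083, G_3 = 10^(−4.99/10) = 0.3170
  Stage 4: F_4 = 10^(3.59/10) = 2.286, G_4 = 10^(16.5/10) = 44.67
Friis cascade:
  F = 1.211 + (1.285 − 1)/128.8 + (4.083 − 1)/100.2 + (2.286 − 1)/31.77 = 1.284
NF = 10 log₁₀(1.284) = 1.09 dB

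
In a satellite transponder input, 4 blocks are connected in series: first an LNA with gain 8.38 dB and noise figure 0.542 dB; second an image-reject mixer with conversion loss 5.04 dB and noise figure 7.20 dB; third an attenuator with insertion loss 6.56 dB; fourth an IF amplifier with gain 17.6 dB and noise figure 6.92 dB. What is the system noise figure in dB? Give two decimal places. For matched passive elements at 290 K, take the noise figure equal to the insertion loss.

Convert to linear (a loss of L dB is a gain of −L dB): F_i = 10^(NF_i/10), G_i = 10^(G_i,dB/10)
  Stage 1: F_1 = 10^(0.542/10) = 1.133, G_1 = 10^(8.38/10) = 6.887
  Stage 2: F_2 = 10^(7.20/10) = 5.248, G_2 = 10^(−5.04/10) = 0.3133
  Stage 3: F_3 = 10^(6.56/10) = 4.529, G_3 = 10^(−6.56/10) = 0.2208
  Stage 4: F_4 = 10^(6.92/10) = 4.920, G_4 = 10^(17.6/10) = 57.54
Friis cascade:
  F = 1.133 + (5.248 − 1)/6.887 + (4.529 − 1)/2.158 + (4.920 − 1)/0.4764 = 11.61
NF = 10 log₁₀(11.61) = 10.65 dB

10.65 dB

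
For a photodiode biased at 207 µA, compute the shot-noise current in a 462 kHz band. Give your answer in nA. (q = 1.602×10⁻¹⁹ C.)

5.54 nA

I_n = √(2qI·B)
2qI·B = 2 × 1.602×10⁻¹⁹ × 2.07×10⁻⁴ × 4.62×10⁵ = 3.06×10⁻¹⁷ A²
I_n = √(3.06×10⁻¹⁷) = 5.54×10⁻⁹ A = 5.54 nA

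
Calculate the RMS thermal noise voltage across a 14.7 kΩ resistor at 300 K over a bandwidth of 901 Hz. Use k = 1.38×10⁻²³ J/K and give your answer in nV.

468 nV

V_n = √(4kTRB)
4kTRB = 4 × 1.38×10⁻²³ × 300 × 1.47×10⁴ × 9.01×10² = 2.19×10⁻¹³ V²
V_n = √(2.19×10⁻¹³) = 4.68×10⁻⁷ V = 468 nV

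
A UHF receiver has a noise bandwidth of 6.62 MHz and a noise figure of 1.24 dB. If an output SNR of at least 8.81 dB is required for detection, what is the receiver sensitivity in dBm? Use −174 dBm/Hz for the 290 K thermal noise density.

−95.7 dBm

Sensitivity = −174 + 10 log₁₀(B) + NF + SNR_min
= −174 + 68.21 + 1.24 + 8.81
= −95.74 dBm → −95.7 dBm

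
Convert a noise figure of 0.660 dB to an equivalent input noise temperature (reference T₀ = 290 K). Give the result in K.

47.6 K

F = 10^(0.660/10) = 1.16413
T_e = (F − 1)·T₀ = (1.16413 − 1) × 290 = 47.6 K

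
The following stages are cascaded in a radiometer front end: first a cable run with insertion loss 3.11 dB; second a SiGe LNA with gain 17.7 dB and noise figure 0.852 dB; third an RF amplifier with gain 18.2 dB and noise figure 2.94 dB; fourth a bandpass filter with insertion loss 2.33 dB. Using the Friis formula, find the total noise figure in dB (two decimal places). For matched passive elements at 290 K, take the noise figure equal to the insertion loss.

Convert to linear (a loss of L dB is a gain of −L dB): F_i = 10^(NF_i/10), G_i = 10^(G_i,dB/10)
  Stage 1: F_1 = 10^(3.11/10) = 2.046, G_1 = 10^(−3.11/10) = 0.4887
  Stage 2: F_2 = 10^(0.852/10) = 1.217, G_2 = 10^(17.7/10) = 58.88
  Stage 3: F_3 = 10^(2.94/10) = 1.968, G_3 = 10^(18.2/10) = 66.07
  Stage 4: F_4 = 10^(2.33/10) = 1.710, G_4 = 10^(−2.33/10) = 0.5848
Friis cascade:
  F = 2.046 + (1.217 − 1)/0.4887 + (1.968 − 1)/28.77 + (1.710 − 1)/1901 = 2.524
NF = 10 log₁₀(2.524) = 4.02 dB

4.02 dB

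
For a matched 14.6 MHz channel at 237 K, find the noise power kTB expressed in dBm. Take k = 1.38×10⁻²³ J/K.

P_n = kTB = 1.38×10⁻²³ × 237 × 1.46×10⁷ = 4.78×10⁻¹⁴ W
In dBm: 10 log₁₀(4.78×10⁻¹⁴ / 10⁻³) = −103.2 dBm

−103.2 dBm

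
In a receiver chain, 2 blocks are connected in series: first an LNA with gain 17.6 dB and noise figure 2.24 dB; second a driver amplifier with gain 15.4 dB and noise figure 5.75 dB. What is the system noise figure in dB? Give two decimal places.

2.36 dB

Convert to linear (a loss of L dB is a gain of −L dB): F_i = 10^(NF_i/10), G_i = 10^(G_i,dB/10)
  Stage 1: F_1 = 10^(2.24/10) = 1.675, G_1 = 10^(17.6/10) = 57.54
  Stage 2: F_2 = 10^(5.75/10) = 3.758, G_2 = 10^(15.4/10) = 34.67
Friis cascade:
  F = 1.675 + (3.758 − 1)/57.54 = 1.723
NF = 10 log₁₀(1.723) = 2.36 dB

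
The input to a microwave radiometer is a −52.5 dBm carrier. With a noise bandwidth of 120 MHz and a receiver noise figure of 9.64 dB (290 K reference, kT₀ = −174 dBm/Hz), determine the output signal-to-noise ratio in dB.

Noise floor: N = −174 + 10 log₁₀(B) + NF
10 log₁₀(1.20×10⁸) = 80.79 dB
N = −174 + 80.79 + 9.64 = −83.57 dBm
SNR = P_sig − N = −52.5 − (−83.57) = 31.07 dB → 31.1 dB

31.1 dB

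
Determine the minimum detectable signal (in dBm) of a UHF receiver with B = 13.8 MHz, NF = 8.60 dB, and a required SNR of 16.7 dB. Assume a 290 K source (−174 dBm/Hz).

−77.3 dBm

Sensitivity = −174 + 10 log₁₀(B) + NF + SNR_min
= −174 + 71.4 + 8.60 + 16.7
= −77.30 dBm → −77.3 dBm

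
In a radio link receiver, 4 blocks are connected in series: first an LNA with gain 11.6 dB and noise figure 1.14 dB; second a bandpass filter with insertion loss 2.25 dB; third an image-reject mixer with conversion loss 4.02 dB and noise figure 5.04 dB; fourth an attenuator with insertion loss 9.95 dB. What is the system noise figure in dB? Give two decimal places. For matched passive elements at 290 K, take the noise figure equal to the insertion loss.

Convert to linear (a loss of L dB is a gain of −L dB): F_i = 10^(NF_i/10), G_i = 10^(G_i,dB/10)
  Stage 1: F_1 = 10^(1.14/10) = 1.300, G_1 = 10^(11.6/10) = 14.45
  Stage 2: F_2 = 10^(2.25/10) = 1.679, G_2 = 10^(−2.25/10) = 0.5957
  Stage 3: F_3 = 10^(5.04/10) = 3.192, G_3 = 10^(−4.02/10) = 0.3963
  Stage 4: F_4 = 10^(9.95/10) = 9.886, G_4 = 10^(−9.95/10) = 0.1012
Friis cascade:
  F = 1.300 + (1.679 − 1)/14.45 + (3.192 − 1)/8.610 + (9.886 − 1)/3.412 = 4.206
NF = 10 log₁₀(4.206) = 6.24 dB

6.24 dB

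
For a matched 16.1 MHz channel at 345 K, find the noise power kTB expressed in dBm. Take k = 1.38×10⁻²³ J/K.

P_n = kTB = 1.38×10⁻²³ × 345 × 1.61×10⁷ = 7.67×10⁻¹⁴ W
In dBm: 10 log₁₀(7.67×10⁻¹⁴ / 10⁻³) = −101.2 dBm

−101.2 dBm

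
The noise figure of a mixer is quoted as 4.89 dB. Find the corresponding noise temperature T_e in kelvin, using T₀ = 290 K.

604 K

F = 10^(4.89/10) = 3.08319
T_e = (F − 1)·T₀ = (3.08319 − 1) × 290 = 604 K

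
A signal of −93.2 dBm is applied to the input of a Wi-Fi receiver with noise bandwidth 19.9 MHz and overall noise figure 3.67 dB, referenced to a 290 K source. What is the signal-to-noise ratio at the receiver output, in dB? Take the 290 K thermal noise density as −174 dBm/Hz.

4.1 dB

Noise floor: N = −174 + 10 log₁₀(B) + NF
10 log₁₀(1.99×10⁷) = 72.99 dB
N = −174 + 72.99 + 3.67 = −97.34 dBm
SNR = P_sig − N = −93.2 − (−97.34) = 4.14 dB → 4.1 dB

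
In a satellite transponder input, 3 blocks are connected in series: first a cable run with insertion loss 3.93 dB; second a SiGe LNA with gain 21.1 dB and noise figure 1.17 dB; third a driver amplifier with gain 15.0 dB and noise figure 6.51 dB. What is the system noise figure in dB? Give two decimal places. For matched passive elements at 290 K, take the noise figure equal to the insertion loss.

Convert to linear (a loss of L dB is a gain of −L dB): F_i = 10^(NF_i/10), G_i = 10^(G_i,dB/10)
  Stage 1: F_1 = 10^(3.93/10) = 2.472, G_1 = 10^(−3.93/10) = 0.4046
  Stage 2: F_2 = 10^(1.17/10) = 1.309, G_2 = 10^(21.1/10) = 128.8
  Stage 3: F_3 = 10^(6.51/10) = 4.477, G_3 = 10^(15.0/10) = 31.62
Friis cascade:
  F = 2.472 + (1.309 − 1)/0.4046 + (4.477 − 1)/52.12 = 3.303
NF = 10 log₁₀(3.303) = 5.19 dB

5.19 dB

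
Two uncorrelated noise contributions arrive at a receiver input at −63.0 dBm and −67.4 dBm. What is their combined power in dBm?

Convert to linear, add, convert back:
P₁ = 5.01×10⁻¹⁰ W, P₂ = 1.82×10⁻¹⁰ W
P_tot = 6.83×10⁻¹⁰ W → 10 log₁₀(P_tot / 10⁻³) = −61.7 dBm

−61.7 dBm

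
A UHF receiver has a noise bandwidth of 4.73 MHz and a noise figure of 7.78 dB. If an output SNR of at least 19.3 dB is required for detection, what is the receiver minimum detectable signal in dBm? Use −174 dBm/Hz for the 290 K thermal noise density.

Sensitivity = −174 + 10 log₁₀(B) + NF + SNR_min
= −174 + 66.75 + 7.78 + 19.3
= −80.17 dBm → −80.2 dBm

−80.2 dBm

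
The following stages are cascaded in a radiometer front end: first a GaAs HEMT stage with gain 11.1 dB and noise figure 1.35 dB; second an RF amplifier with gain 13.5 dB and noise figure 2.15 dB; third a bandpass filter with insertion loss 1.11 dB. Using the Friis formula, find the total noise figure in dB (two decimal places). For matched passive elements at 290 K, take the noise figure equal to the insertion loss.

1.51 dB

Convert to linear (a loss of L dB is a gain of −L dB): F_i = 10^(NF_i/10), G_i = 10^(G_i,dB/10)
  Stage 1: F_1 = 10^(1.35/10) = 1.365, G_1 = 10^(11.1/10) = 12.88
  Stage 2: F_2 = 10^(2.15/10) = 1.641, G_2 = 10^(13.5/10) = 22.39
  Stage 3: F_3 = 10^(1.11/10) = 1.291, G_3 = 10^(−1.11/10) = 0.7745
Friis cascade:
  F = 1.365 + (1.641 − 1)/12.88 + (1.291 − 1)/288.4 = 1.415
NF = 10 log₁₀(1.415) = 1.51 dB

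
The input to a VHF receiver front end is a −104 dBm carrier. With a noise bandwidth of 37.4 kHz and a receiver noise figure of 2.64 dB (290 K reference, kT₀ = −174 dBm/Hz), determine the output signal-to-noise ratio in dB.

21.6 dB

Noise floor: N = −174 + 10 log₁₀(B) + NF
10 log₁₀(3.74×10⁴) = 45.73 dB
N = −174 + 45.73 + 2.64 = −125.63 dBm
SNR = P_sig − N = −104 − (−125.63) = 21.63 dB → 21.6 dB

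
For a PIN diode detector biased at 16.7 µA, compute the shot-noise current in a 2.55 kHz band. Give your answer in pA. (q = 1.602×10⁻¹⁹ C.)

I_n = √(2qI·B)
2qI·B = 2 × 1.602×10⁻¹⁹ × 1.67×10⁻⁵ × 2.55×10³ = 1.36×10⁻²⁰ A²
I_n = √(1.36×10⁻²⁰) = 1.17×10⁻¹⁰ A = 117 pA

117 pA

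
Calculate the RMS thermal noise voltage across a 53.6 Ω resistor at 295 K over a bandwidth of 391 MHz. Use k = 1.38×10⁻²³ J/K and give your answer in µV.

V_n = √(4kTRB)
4kTRB = 4 × 1.38×10⁻²³ × 295 × 5.36×10¹ × 3.91×10⁸ = 3.41×10⁻¹⁰ V²
V_n = √(3.41×10⁻¹⁰) = 1.85×10⁻⁵ V = 18.5 µV

18.5 µV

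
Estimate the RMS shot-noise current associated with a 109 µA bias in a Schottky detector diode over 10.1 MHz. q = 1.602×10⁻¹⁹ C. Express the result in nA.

18.8 nA

I_n = √(2qI·B)
2qI·B = 2 × 1.602×10⁻¹⁹ × 1.09×10⁻⁴ × 1.01×10⁷ = 3.53×10⁻¹⁶ A²
I_n = √(3.53×10⁻¹⁶) = 1.88×10⁻⁸ A = 18.8 nA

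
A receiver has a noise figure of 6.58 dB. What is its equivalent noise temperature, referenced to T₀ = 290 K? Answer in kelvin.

1029 K

F = 10^(6.58/10) = 4.54988
T_e = (F − 1)·T₀ = (4.54988 − 1) × 290 = 1029 K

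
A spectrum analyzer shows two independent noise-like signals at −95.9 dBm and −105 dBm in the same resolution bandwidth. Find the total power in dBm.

Convert to linear, add, convert back:
P₁ = 2.57×10⁻¹³ W, P₂ = 3.16×10⁻¹⁴ W
P_tot = 2.89×10⁻¹³ W → 10 log₁₀(P_tot / 10⁻³) = −95.4 dBm

−95.4 dBm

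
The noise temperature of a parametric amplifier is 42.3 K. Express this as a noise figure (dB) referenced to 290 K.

0.591 dB

F = 1 + T_e/T₀ = 1 + 42.3/290 = 1.14586
NF = 10 log₁₀(1.14586) = 0.591 dB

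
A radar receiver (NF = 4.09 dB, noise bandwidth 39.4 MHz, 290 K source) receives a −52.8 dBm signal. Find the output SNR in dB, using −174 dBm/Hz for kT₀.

41.2 dB

Noise floor: N = −174 + 10 log₁₀(B) + NF
10 log₁₀(3.94×10⁷) = 75.95 dB
N = −174 + 75.95 + 4.09 = −93.96 dBm
SNR = P_sig − N = −52.8 − (−93.96) = 41.16 dB → 41.2 dB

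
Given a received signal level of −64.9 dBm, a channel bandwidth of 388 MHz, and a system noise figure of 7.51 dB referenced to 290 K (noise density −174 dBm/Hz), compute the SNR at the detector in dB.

15.7 dB

Noise floor: N = −174 + 10 log₁₀(B) + NF
10 log₁₀(3.88×10⁸) = 85.89 dB
N = −174 + 85.89 + 7.51 = −80.60 dBm
SNR = P_sig − N = −64.9 − (−80.60) = 15.70 dB → 15.7 dB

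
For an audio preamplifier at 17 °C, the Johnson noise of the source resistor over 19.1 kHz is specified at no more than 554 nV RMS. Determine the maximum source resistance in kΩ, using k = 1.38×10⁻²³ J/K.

T = 17 °C + 273.15 = 290.15 K
Johnson–Nyquist: V_n = √(4kTRB) ⇒ R = V_n² / (4kTB)
4kTB = 4 × 1.38×10⁻²³ × 290.15 × 1.91×10⁴ = 3.06×10⁻¹⁶
R = (5.54×10⁻⁷)² / 3.06×10⁻¹⁶ = 1.00×10³ Ω = 1.00 kΩ

1.00 kΩ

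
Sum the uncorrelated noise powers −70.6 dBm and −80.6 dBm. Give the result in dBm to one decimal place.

−70.2 dBm

Convert to linear, add, convert back:
P₁ = 8.71×10⁻¹¹ W, P₂ = 8.71×10⁻¹² W
P_tot = 9.58×10⁻¹¹ W → 10 log₁₀(P_tot / 10⁻³) = −70.2 dBm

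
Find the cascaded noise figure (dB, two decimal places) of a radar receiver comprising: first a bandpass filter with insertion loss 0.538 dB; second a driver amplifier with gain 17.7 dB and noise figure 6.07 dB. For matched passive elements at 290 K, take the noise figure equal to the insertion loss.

Convert to linear (a loss of L dB is a gain of −L dB): F_i = 10^(NF_i/10), G_i = 10^(G_i,dB/10)
  Stage 1: F_1 = 10^(0.538/10) = 1.132, G_1 = 10^(−0.538/10) = 0.8835
  Stage 2: F_2 = 10^(6.07/10) = 4.046, G_2 = 10^(17.7/10) = 58.88
Friis cascade:
  F = 1.132 + (4.046 − 1)/0.8835 = 4.579
NF = 10 log₁₀(4.579) = 6.61 dB

6.61 dB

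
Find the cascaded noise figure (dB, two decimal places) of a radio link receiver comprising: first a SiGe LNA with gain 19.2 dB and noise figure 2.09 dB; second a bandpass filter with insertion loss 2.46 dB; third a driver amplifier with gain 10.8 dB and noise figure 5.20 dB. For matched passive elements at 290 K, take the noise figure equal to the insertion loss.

2.24 dB

Convert to linear (a loss of L dB is a gain of −L dB): F_i = 10^(NF_i/10), G_i = 10^(G_i,dB/10)
  Stage 1: F_1 = 10^(2.09/10) = 1.618, G_1 = 10^(19.2/10) = 83.18
  Stage 2: F_2 = 10^(2.46/10) = 1.762, G_2 = 10^(−2.46/10) = 0.5675
  Stage 3: F_3 = 10^(5.20/10) = 3.311, G_3 = 10^(10.8/10) = 12.02
Friis cascade:
  F = 1.618 + (1.762 − 1)/83.18 + (3.311 − 1)/47.21 = 1.676
NF = 10 log₁₀(1.676) = 2.24 dB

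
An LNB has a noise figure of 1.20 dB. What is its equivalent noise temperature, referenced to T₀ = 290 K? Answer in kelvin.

92.3 K

F = 10^(1.20/10) = 1.31826
T_e = (F − 1)·T₀ = (1.31826 − 1) × 290 = 92.3 K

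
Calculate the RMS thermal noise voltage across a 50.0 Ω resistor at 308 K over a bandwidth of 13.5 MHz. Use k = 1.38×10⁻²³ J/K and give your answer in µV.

V_n = √(4kTRB)
4kTRB = 4 × 1.38×10⁻²³ × 308 × 5.00×10¹ × 1.35×10⁷ = 1.15×10⁻¹¹ V²
V_n = √(1.15×10⁻¹¹) = 3.39×10⁻⁶ V = 3.39 µV

3.39 µV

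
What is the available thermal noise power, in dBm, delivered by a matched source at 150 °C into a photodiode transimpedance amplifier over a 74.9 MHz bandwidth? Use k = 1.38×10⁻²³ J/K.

−93.6 dBm

T = 150 °C + 273.15 = 423.15 K
P_n = kTB = 1.38×10⁻²³ × 423.15 × 7.49×10⁷ = 4.37×10⁻¹³ W
In dBm: 10 log₁₀(4.37×10⁻¹³ / 10⁻³) = −93.6 dBm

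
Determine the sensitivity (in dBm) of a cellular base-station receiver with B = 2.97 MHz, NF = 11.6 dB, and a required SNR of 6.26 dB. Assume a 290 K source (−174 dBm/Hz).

Sensitivity = −174 + 10 log₁₀(B) + NF + SNR_min
= −174 + 64.73 + 11.6 + 6.26
= −91.41 dBm → −91.4 dBm

−91.4 dBm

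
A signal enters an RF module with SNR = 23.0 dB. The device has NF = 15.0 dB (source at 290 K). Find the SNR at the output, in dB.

8.0 dB

By definition F = SNR_in/SNR_out, so in dB: SNR_out = SNR_in − NF
SNR_out = 23.0 − 15.0 = 8.0 dB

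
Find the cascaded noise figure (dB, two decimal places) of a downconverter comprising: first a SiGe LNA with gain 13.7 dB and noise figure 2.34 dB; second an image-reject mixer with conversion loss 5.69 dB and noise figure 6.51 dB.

Convert to linear (a loss of L dB is a gain of −L dB): F_i = 10^(NF_i/10), G_i = 10^(G_i,dB/10)
  Stage 1: F_1 = 10^(2.34/10) = 1.714, G_1 = 10^(13.7/10) = 23.44
  Stage 2: F_2 = 10^(6.51/10) = 4.477, G_2 = 10^(−5.69/10) = 0.2698
Friis cascade:
  F = 1.714 + (4.477 − 1)/23.44 = 1.862
NF = 10 log₁₀(1.862) = 2.70 dB

2.70 dB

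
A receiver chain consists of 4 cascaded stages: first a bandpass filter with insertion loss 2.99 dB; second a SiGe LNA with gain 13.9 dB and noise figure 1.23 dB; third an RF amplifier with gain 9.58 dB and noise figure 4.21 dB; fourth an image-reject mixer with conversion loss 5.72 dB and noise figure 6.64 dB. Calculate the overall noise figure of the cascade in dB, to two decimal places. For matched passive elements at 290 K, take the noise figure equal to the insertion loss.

Convert to linear (a loss of L dB is a gain of −L dB): F_i = 10^(NF_i/10), G_i = 10^(G_i,dB/10)
  Stage 1: F_1 = 10^(2.99/10) = 1.991, G_1 = 10^(−2.99/10) = 0.5023
  Stage 2: F_2 = 10^(1.23/10) = 1.327, G_2 = 10^(13.9/10) = 24.55
  Stage 3: F_3 = 10^(4.21/10) = 2.636, G_3 = 10^(9.58/10) = 9.078
  Stage 4: F_4 = 10^(6.64/10) = 4.613, G_4 = 10^(−5.72/10) = 0.2679
Friis cascade:
  F = 1.991 + (1.327 − 1)/0.5023 + (2.636 − 1)/12.33 + (4.613 − 1)/111.9 = 2.807
NF = 10 log₁₀(2.807) = 4.48 dB

4.48 dB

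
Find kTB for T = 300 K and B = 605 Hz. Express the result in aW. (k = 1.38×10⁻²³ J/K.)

2.50 aW

P_n = kTB = 1.38×10⁻²³ × 300 × 6.05×10² = 2.50×10⁻¹⁸ W = 2.50 aW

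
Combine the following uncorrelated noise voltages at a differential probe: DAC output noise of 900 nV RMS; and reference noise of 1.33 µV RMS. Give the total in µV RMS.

Uncorrelated sources add in power (mean-square): V_tot = √(ΣV_i²)
V_tot = √[(9.00×10⁻⁷)² + (1.33×10⁻⁶)²] = 1.61×10⁻⁶ V = 1.61 µV

1.61 µV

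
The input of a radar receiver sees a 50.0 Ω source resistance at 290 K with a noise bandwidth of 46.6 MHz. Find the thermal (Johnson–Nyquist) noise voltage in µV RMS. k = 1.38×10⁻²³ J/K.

V_n = √(4kTRB)
4kTRB = 4 × 1.38×10⁻²³ × 290 × 5.00×10¹ × 4.66×10⁷ = 3.73×10⁻¹¹ V²
V_n = √(3.73×10⁻¹¹) = 6.11×10⁻⁶ V = 6.11 µV

6.11 µV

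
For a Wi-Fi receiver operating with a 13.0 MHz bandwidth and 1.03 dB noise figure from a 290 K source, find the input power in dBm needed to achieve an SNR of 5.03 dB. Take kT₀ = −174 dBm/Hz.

Sensitivity = −174 + 10 log₁₀(B) + NF + SNR_min
= −174 + 71.14 + 1.03 + 5.03
= −96.80 dBm → −96.8 dBm

−96.8 dBm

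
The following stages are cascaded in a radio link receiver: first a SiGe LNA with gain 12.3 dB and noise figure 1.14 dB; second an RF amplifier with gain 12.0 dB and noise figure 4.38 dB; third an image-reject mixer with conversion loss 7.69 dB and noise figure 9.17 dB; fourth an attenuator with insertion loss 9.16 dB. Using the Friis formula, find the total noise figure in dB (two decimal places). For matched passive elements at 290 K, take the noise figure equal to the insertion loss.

2.01 dB

Convert to linear (a loss of L dB is a gain of −L dB): F_i = 10^(NF_i/10), G_i = 10^(G_i,dB/10)
  Stage 1: F_1 = 10^(1.14/10) = 1.300, G_1 = 10^(12.3/10) = 16.98
  Stage 2: F_2 = 10^(4.38/10) = 2.742, G_2 = 10^(12.0/10) = 15.85
  Stage 3: F_3 = 10^(9.17/10) = 8.260, G_3 = 10^(−7.69/10) = 0.1702
  Stage 4: F_4 = 10^(9.16/10) = 8.241, G_4 = 10^(−9.16/10) = 0.1213
Friis cascade:
  F = 1.300 + (2.742 − 1)/16.98 + (8.260 − 1)/269.2 + (8.241 − 1)/45.81 = 1.588
NF = 10 log₁₀(1.588) = 2.01 dB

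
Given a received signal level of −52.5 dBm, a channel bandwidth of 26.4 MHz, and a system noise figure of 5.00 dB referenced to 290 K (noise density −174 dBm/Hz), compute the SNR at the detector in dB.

42.3 dB

Noise floor: N = −174 + 10 log₁₀(B) + NF
10 log₁₀(2.64×10⁷) = 74.22 dB
N = −174 + 74.22 + 5.00 = −94.78 dBm
SNR = P_sig − N = −52.5 − (−94.78) = 42.28 dB → 42.3 dB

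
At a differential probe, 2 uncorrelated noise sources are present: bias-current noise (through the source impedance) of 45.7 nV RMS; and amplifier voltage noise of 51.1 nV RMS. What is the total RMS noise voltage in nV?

Uncorrelated sources add in power (mean-square): V_tot = √(ΣV_i²)
V_tot = √[(4.57×10⁻⁸)² + (5.11×10⁻⁸)²] = 6.86×10⁻⁸ V = 68.6 nV

68.6 nV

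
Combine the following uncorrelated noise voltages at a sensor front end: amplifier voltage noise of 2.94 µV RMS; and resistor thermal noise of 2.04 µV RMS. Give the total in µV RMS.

Uncorrelated sources add in power (mean-square): V_tot = √(ΣV_i²)
V_tot = √[(2.94×10⁻⁶)² + (2.04×10⁻⁶)²] = 3.58×10⁻⁶ V = 3.58 µV

3.58 µV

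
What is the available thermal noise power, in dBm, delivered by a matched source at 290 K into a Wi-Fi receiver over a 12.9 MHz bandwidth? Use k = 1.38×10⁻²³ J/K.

−102.9 dBm

P_n = kTB = 1.38×10⁻²³ × 290 × 1.29×10⁷ = 5.16×10⁻¹⁴ W
In dBm: 10 log₁₀(5.16×10⁻¹⁴ / 10⁻³) = −102.9 dBm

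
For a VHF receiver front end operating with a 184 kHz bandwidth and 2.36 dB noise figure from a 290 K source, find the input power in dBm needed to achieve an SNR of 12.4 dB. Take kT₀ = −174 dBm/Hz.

−106.6 dBm

Sensitivity = −174 + 10 log₁₀(B) + NF + SNR_min
= −174 + 52.65 + 2.36 + 12.4
= −106.59 dBm → −106.6 dBm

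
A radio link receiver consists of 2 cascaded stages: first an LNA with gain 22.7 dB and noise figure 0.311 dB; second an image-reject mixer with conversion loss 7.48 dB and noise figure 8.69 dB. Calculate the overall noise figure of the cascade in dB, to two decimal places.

Convert to linear (a loss of L dB is a gain of −L dB): F_i = 10^(NF_i/10), G_i = 10^(G_i,dB/10)
  Stage 1: F_1 = 10^(0.311/10) = 1.074, G_1 = 10^(22.7/10) = 186.2
  Stage 2: F_2 = 10^(8.69/10) = 7.396, G_2 = 10^(−7.48/10) = 0.1786
Friis cascade:
  F = 1.074 + (7.396 − 1)/186.2 = 1.109
NF = 10 log₁₀(1.109) = 0.45 dB

0.45 dB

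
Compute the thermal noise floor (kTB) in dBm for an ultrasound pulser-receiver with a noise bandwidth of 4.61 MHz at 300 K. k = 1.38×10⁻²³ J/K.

−107.2 dBm

P_n = kTB = 1.38×10⁻²³ × 300 × 4.61×10⁶ = 1.91×10⁻¹⁴ W
In dBm: 10 log₁₀(1.91×10⁻¹⁴ / 10⁻³) = −107.2 dBm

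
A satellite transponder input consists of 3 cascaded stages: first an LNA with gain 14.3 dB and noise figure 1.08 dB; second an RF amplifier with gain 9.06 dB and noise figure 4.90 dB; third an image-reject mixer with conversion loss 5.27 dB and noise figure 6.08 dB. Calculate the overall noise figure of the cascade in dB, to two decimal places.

1.38 dB

Convert to linear (a loss of L dB is a gain of −L dB): F_i = 10^(NF_i/10), G_i = 10^(G_i,dB/10)
  Stage 1: F_1 = 10^(1.08/10) = 1.282, G_1 = 10^(14.3/10) = 26.92
  Stage 2: F_2 = 10^(4.90/10) = 3.090, G_2 = 10^(9.06/10) = 8.054
  Stage 3: F_3 = 10^(6.08/10) = 4.055, G_3 = 10^(−5.27/10) = 0.2972
Friis cascade:
  F = 1.282 + (3.090 − 1)/26.92 + (4.055 − 1)/216.8 = 1.374
NF = 10 log₁₀(1.374) = 1.38 dB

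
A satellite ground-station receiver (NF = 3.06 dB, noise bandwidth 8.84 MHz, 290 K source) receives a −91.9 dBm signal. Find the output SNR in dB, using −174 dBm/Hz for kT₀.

9.6 dB

Noise floor: N = −174 + 10 log₁₀(B) + NF
10 log₁₀(8.84×10⁶) = 69.46 dB
N = −174 + 69.46 + 3.06 = −101.48 dBm
SNR = P_sig − N = −91.9 − (−101.48) = 9.58 dB → 9.6 dB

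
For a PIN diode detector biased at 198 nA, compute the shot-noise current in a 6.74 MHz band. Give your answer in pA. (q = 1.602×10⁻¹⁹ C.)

654 pA

I_n = √(2qI·B)
2qI·B = 2 × 1.602×10⁻¹⁹ × 1.98×10⁻⁷ × 6.74×10⁶ = 4.28×10⁻¹⁹ A²
I_n = √(4.28×10⁻¹⁹) = 6.54×10⁻¹⁰ A = 654 pA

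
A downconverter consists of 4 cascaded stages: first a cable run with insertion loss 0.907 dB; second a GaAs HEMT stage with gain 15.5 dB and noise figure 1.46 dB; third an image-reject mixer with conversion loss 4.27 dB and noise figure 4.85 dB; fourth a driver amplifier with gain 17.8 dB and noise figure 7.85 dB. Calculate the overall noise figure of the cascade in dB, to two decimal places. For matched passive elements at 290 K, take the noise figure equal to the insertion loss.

Convert to linear (a loss of L dB is a gain of −L dB): F_i = 10^(NF_i/10), G_i = 10^(G_i,dB/10)
  Stage 1: F_1 = 10^(0.907/10) = 1.232, G_1 = 10^(−0.907/10) = 0.8115
  Stage 2: F_2 = 10^(1.46/10) = 1.400, G_2 = 10^(15.5/10) = 35.48
  Stage 3: F_3 = 10^(4.85/10) = 3.055, G_3 = 10^(−4.27/10) = 0.3741
  Stage 4: F_4 = 10^(7.85/10) = 6.095, G_4 = 10^(17.8/10) = 60.26
Friis cascade:
  F = 1.232 + (1.400 − 1)/0.8115 + (3.055 − 1)/28.79 + (6.095 − 1)/10.77 = 2.269
NF = 10 log₁₀(2.269) = 3.56 dB

3.56 dB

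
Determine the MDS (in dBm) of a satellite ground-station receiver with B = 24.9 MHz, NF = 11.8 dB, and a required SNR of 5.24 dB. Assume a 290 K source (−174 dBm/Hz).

Sensitivity = −174 + 10 log₁₀(B) + NF + SNR_min
= −174 + 73.96 + 11.8 + 5.24
= −83.00 dBm → −83.0 dBm

−83.0 dBm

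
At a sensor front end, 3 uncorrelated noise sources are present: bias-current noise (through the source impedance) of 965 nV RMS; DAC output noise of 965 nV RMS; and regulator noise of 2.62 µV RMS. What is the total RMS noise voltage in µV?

2.95 µV

Uncorrelated sources add in power (mean-square): V_tot = √(ΣV_i²)
V_tot = √[(9.65×10⁻⁷)² + (9.65×10⁻⁷)² + (2.62×10⁻⁶)²] = 2.95×10⁻⁶ V = 2.95 µV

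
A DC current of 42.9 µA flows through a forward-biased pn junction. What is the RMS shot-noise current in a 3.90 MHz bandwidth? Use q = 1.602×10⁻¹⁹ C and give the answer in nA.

7.32 nA

I_n = √(2qI·B)
2qI·B = 2 × 1.602×10⁻¹⁹ × 4.29×10⁻⁵ × 3.90×10⁶ = 5.36×10⁻¹⁷ A²
I_n = √(5.36×10⁻¹⁷) = 7.32×10⁻⁹ A = 7.32 nA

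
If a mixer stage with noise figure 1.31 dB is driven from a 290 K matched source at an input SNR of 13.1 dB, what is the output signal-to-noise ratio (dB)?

11.79 dB

By definition F = SNR_in/SNR_out, so in dB: SNR_out = SNR_in − NF
SNR_out = 13.1 − 1.31 = 11.79 dB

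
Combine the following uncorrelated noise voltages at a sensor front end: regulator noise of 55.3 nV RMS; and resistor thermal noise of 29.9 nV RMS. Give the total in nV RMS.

Uncorrelated sources add in power (mean-square): V_tot = √(ΣV_i²)
V_tot = √[(5.53×10⁻⁸)² + (2.99×10⁻⁸)²] = 6.29×10⁻⁸ V = 62.9 nV

62.9 nV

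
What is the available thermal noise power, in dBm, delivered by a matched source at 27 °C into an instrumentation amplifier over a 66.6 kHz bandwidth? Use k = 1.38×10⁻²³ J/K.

T = 27 °C + 273.15 = 300.15 K
P_n = kTB = 1.38×10⁻²³ × 300.15 × 6.66×10⁴ = 2.76×10⁻¹⁶ W
In dBm: 10 log₁₀(2.76×10⁻¹⁶ / 10⁻³) = −125.6 dBm

−125.6 dBm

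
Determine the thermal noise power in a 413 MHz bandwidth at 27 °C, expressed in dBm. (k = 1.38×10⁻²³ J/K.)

T = 27 °C + 273.15 = 300.15 K
P_n = kTB = 1.38×10⁻²³ × 300.15 × 4.13×10⁸ = 1.71×10⁻¹² W
In dBm: 10 log₁₀(1.71×10⁻¹² / 10⁻³) = −87.7 dBm

−87.7 dBm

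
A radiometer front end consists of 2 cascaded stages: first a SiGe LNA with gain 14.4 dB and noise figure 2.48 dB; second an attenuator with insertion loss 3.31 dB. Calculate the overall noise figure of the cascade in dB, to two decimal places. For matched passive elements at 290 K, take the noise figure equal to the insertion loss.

Convert to linear (a loss of L dB is a gain of −L dB): F_i = 10^(NF_i/10), G_i = 10^(G_i,dB/10)
  Stage 1: F_1 = 10^(2.48/10) = 1.770, G_1 = 10^(14.4/10) = 27.54
  Stage 2: F_2 = 10^(3.31/10) = 2.143, G_2 = 10^(−3.31/10) = 0.4667
Friis cascade:
  F = 1.770 + (2.143 − 1)/27.54 = 1.812
NF = 10 log₁₀(1.812) = 2.58 dB

2.58 dB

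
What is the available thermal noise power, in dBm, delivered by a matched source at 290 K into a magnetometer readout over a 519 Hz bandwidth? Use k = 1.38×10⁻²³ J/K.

P_n = kTB = 1.38×10⁻²³ × 290 × 5.19×10² = 2.08×10⁻¹⁸ W
In dBm: 10 log₁₀(2.08×10⁻¹⁸ / 10⁻³) = −146.8 dBm

−146.8 dBm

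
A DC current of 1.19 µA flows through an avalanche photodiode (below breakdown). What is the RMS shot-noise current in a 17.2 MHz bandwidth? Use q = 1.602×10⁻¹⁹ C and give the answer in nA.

I_n = √(2qI·B)
2qI·B = 2 × 1.602×10⁻¹⁹ × 1.19×10⁻⁶ × 1.72×10⁷ = 6.56×10⁻¹⁸ A²
I_n = √(6.56×10⁻¹⁸) = 2.56×10⁻⁹ A = 2.56 nA

2.56 nA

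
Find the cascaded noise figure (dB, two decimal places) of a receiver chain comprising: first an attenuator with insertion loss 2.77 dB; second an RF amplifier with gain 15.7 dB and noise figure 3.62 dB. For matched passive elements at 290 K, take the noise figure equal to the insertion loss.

Convert to linear (a loss of L dB is a gain of −L dB): F_i = 10^(NF_i/10), G_i = 10^(G_i,dB/10)
  Stage 1: F_1 = 10^(2.77/10) = 1.892, G_1 = 10^(−2.77/10) = 0.5284
  Stage 2: F_2 = 10^(3.62/10) = 2.301, G_2 = 10^(15.7/10) = 37.15
Friis cascade:
  F = 1.892 + (2.301 − 1)/0.5284 = 4.355
NF = 10 log₁₀(4.355) = 6.39 dB

6.39 dB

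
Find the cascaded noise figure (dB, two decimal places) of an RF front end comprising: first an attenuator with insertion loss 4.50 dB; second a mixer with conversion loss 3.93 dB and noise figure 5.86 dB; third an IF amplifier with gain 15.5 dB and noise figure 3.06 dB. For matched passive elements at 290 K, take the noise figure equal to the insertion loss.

12.55 dB

Convert to linear (a loss of L dB is a gain of −L dB): F_i = 10^(NF_i/10), G_i = 10^(G_i,dB/10)
  Stage 1: F_1 = 10^(4.50/10) = 2.818, G_1 = 10^(−4.50/10) = 0.3548
  Stage 2: F_2 = 10^(5.86/10) = 3.855, G_2 = 10^(−3.93/10) = 0.4046
  Stage 3: F_3 = 10^(3.06/10) = 2.023, G_3 = 10^(15.5/10) = 35.48
Friis cascade:
  F = 2.818 + (3.855 − 1)/0.3548 + (2.023 − 1)/0.1435 = 17.99
NF = 10 log₁₀(17.99) = 12.55 dB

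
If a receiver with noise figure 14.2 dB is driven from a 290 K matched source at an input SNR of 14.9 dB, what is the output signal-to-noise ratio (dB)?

0.7 dB

By definition F = SNR_in/SNR_out, so in dB: SNR_out = SNR_in − NF
SNR_out = 14.9 − 14.2 = 0.7 dB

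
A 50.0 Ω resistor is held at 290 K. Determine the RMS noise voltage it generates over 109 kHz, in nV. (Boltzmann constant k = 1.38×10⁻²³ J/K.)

V_n = √(4kTRB)
4kTRB = 4 × 1.38×10⁻²³ × 290 × 5.00×10¹ × 1.09×10⁵ = 8.72×10⁻¹⁴ V²
V_n = √(8.72×10⁻¹⁴) = 2.95×10⁻⁷ V = 295 nV

295 nV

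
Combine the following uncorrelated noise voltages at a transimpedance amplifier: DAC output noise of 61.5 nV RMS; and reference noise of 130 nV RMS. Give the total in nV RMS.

Uncorrelated sources add in power (mean-square): V_tot = √(ΣV_i²)
V_tot = √[(6.15×10⁻⁸)² + (1.30×10⁻⁷)²] = 1.44×10⁻⁷ V = 144 nV

144 nV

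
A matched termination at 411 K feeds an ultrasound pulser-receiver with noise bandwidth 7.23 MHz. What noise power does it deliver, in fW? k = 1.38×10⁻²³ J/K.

41.0 fW

P_n = kTB = 1.38×10⁻²³ × 411 × 7.23×10⁶ = 4.10×10⁻¹⁴ W = 41.0 fW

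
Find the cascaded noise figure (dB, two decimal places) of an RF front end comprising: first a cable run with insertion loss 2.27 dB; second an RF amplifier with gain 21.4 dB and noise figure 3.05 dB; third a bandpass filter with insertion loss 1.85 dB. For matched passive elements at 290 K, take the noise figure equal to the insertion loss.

5.33 dB

Convert to linear (a loss of L dB is a gain of −L dB): F_i = 10^(NF_i/10), G_i = 10^(G_i,dB/10)
  Stage 1: F_1 = 10^(2.27/10) = 1.687, G_1 = 10^(−2.27/10) = 0.5929
  Stage 2: F_2 = 10^(3.05/10) = 2.018, G_2 = 10^(21.4/10) = 138.0
  Stage 3: F_3 = 10^(1.85/10) = 1.531, G_3 = 10^(−1.85/10) = 0.6531
Friis cascade:
  F = 1.687 + (2.018 − 1)/0.5929 + (1.531 − 1)/81.85 = 3.411
NF = 10 log₁₀(3.411) = 5.33 dB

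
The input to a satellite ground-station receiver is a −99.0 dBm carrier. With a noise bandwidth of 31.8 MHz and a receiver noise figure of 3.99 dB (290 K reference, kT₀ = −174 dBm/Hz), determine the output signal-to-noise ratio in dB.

−4.0 dB

Noise floor: N = −174 + 10 log₁₀(B) + NF
10 log₁₀(3.18×10⁷) = 75.02 dB
N = −174 + 75.02 + 3.99 = −94.99 dBm
SNR = P_sig − N = −99.0 − (−94.99) = −4.01 dB → −4.0 dB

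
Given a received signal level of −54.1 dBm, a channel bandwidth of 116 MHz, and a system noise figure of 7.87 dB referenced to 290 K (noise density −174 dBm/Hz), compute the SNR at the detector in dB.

31.4 dB

Noise floor: N = −174 + 10 log₁₀(B) + NF
10 log₁₀(1.16×10⁸) = 80.64 dB
N = −174 + 80.64 + 7.87 = −85.49 dBm
SNR = P_sig − N = −54.1 − (−85.49) = 31.39 dB → 31.4 dB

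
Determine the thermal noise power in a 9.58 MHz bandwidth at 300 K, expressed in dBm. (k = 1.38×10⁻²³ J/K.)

P_n = kTB = 1.38×10⁻²³ × 300 × 9.58×10⁶ = 3.97×10⁻¹⁴ W
In dBm: 10 log₁₀(3.97×10⁻¹⁴ / 10⁻³) = −104.0 dBm

−104.0 dBm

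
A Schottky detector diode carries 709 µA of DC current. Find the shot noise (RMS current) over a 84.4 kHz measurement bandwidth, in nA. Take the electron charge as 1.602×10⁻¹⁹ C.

I_n = √(2qI·B)
2qI·B = 2 × 1.602×10⁻¹⁹ × 7.09×10⁻⁴ × 8.44×10⁴ = 1.92×10⁻¹⁷ A²
I_n = √(1.92×10⁻¹⁷) = 4.38×10⁻⁹ A = 4.38 nA

4.38 nA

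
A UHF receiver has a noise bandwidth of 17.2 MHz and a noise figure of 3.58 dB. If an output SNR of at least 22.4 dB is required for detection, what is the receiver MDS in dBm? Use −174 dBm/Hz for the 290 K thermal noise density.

−75.7 dBm

Sensitivity = −174 + 10 log₁₀(B) + NF + SNR_min
= −174 + 72.36 + 3.58 + 22.4
= −75.66 dBm → −75.7 dBm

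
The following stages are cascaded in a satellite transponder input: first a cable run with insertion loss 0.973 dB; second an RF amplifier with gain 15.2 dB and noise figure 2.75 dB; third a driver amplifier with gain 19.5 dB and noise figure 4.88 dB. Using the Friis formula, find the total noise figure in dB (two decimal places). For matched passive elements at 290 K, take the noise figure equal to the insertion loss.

Convert to linear (a loss of L dB is a gain of −L dB): F_i = 10^(NF_i/10), G_i = 10^(G_i,dB/10)
  Stage 1: F_1 = 10^(0.973/10) = 1.251, G_1 = 10^(−0.973/10) = 0.7993
  Stage 2: F_2 = 10^(2.75/10) = 1.884, G_2 = 10^(15.2/10) = 33.11
  Stage 3: F_3 = 10^(4.88/10) = 3.076, G_3 = 10^(19.5/10) = 89.13
Friis cascade:
  F = 1.251 + (1.884 − 1)/0.7993 + (3.076 − 1)/26.47 = 2.435
NF = 10 log₁₀(2.435) = 3.87 dB

3.87 dB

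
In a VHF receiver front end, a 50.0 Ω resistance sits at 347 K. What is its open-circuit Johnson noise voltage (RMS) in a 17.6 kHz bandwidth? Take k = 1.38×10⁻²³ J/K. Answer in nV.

V_n = √(4kTRB)
4kTRB = 4 × 1.38×10⁻²³ × 347 × 5.00×10¹ × 1.76×10⁴ = 1.69×10⁻¹⁴ V²
V_n = √(1.69×10⁻¹⁴) = 1.30×10⁻⁷ V = 130 nV

130 nV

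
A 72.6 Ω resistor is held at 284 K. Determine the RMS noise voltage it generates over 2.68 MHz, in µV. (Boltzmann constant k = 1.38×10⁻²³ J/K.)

1.75 µV

V_n = √(4kTRB)
4kTRB = 4 × 1.38×10⁻²³ × 284 × 7.26×10¹ × 2.68×10⁶ = 3.05×10⁻¹² V²
V_n = √(3.05×10⁻¹²) = 1.75×10⁻⁶ V = 1.75 µV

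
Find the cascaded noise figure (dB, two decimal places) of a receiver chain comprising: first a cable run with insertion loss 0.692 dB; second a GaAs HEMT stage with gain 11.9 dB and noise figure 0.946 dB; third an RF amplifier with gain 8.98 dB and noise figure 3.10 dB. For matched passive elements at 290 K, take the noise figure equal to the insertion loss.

1.87 dB

Convert to linear (a loss of L dB is a gain of −L dB): F_i = 10^(NF_i/10), G_i = 10^(G_i,dB/10)
  Stage 1: F_1 = 10^(0.692/10) = 1.173, G_1 = 10^(−0.692/10) = 0.8527
  Stage 2: F_2 = 10^(0.946/10) = 1.243, G_2 = 10^(11.9/10) = 15.49
  Stage 3: F_3 = 10^(3.10/10) = 2.042, G_3 = 10^(8.98/10) = 7.907
Friis cascade:
  F = 1.173 + (1.243 − 1)/0.8527 + (2.042 − 1)/13.21 = 1.537
NF = 10 log₁₀(1.537) = 1.87 dB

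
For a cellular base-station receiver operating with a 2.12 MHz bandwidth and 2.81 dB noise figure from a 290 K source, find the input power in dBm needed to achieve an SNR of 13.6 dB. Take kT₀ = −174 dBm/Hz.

Sensitivity = −174 + 10 log₁₀(B) + NF + SNR_min
= −174 + 63.26 + 2.81 + 13.6
= −94.33 dBm → −94.3 dBm

−94.3 dBm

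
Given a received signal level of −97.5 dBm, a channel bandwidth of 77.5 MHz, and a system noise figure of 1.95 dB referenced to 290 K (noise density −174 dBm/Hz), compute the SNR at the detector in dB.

−4.3 dB

Noise floor: N = −174 + 10 log₁₀(B) + NF
10 log₁₀(7.75×10⁷) = 78.89 dB
N = −174 + 78.89 + 1.95 = −93.16 dBm
SNR = P_sig − N = −97.5 − (−93.16) = −4.34 dB → −4.3 dB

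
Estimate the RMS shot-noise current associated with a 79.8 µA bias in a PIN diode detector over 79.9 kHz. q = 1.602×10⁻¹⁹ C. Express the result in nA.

I_n = √(2qI·B)
2qI·B = 2 × 1.602×10⁻¹⁹ × 7.98×10⁻⁵ × 7.99×10⁴ = 2.04×10⁻¹⁸ A²
I_n = √(2.04×10⁻¹⁸) = 1.43×10⁻⁹ A = 1.43 nA

1.43 nA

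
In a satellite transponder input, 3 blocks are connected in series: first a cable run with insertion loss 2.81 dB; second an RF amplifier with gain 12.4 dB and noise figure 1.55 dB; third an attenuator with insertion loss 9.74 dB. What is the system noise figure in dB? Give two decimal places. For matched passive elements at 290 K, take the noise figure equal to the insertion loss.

5.63 dB

Convert to linear (a loss of L dB is a gain of −L dB): F_i = 10^(NF_i/10), G_i = 10^(G_i,dB/10)
  Stage 1: F_1 = 10^(2.81/10) = 1.910, G_1 = 10^(−2.81/10) = 0.5236
  Stage 2: F_2 = 10^(1.55/10) = 1.429, G_2 = 10^(12.4/10) = 17.38
  Stage 3: F_3 = 10^(9.74/10) = 9.419, G_3 = 10^(−9.74/10) = 0.1062
Friis cascade:
  F = 1.910 + (1.429 − 1)/0.5236 + (9.419 − 1)/9.099 = 3.654
NF = 10 log₁₀(3.654) = 5.63 dB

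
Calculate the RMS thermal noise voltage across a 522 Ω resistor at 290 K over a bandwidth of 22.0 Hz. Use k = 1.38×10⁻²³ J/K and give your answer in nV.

V_n = √(4kTRB)
4kTRB = 4 × 1.38×10⁻²³ × 290 × 5.22×10² × 2.20×10¹ = 1.84×10⁻¹⁶ V²
V_n = √(1.84×10⁻¹⁶) = 1.36×10⁻⁸ V = 13.6 nV

13.6 nV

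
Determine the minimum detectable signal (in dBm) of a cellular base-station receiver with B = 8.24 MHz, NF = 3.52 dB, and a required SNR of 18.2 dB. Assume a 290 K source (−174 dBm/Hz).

−83.1 dBm

Sensitivity = −174 + 10 log₁₀(B) + NF + SNR_min
= −174 + 69.16 + 3.52 + 18.2
= −83.12 dBm → −83.1 dBm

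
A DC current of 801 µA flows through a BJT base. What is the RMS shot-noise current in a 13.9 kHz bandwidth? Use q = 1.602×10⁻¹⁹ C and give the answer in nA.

I_n = √(2qI·B)
2qI·B = 2 × 1.602×10⁻¹⁹ × 8.01×10⁻⁴ × 1.39×10⁴ = 3.57×10⁻¹⁸ A²
I_n = √(3.57×10⁻¹⁸) = 1.89×10⁻⁹ A = 1.89 nA

1.89 nA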